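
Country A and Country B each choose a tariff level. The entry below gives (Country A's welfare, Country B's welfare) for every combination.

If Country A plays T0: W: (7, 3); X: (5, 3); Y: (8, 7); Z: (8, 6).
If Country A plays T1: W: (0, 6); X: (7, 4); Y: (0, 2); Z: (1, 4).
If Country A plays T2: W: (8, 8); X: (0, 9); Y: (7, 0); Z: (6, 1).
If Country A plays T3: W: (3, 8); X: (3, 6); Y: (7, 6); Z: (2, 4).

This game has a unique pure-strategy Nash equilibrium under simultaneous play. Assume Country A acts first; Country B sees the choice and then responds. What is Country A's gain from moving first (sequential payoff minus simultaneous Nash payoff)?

Country B best-responds to each possible Country A move:
- T0 → Country B plays Y (best of 3, 3, 7, 6); Country A gets 8.
- T1 → Country B plays W (best of 6, 4, 2, 4); Country A gets 0.
- T2 → Country B plays X (best of 8, 9, 0, 1); Country A gets 0.
- T3 → Country B plays W (best of 8, 6, 6, 4); Country A gets 3.
Maximizing over 8, 0, 0, 3, Country A chooses T0. Subgame-perfect outcome: (T0, Y) with payoffs (8, 7).
For the simultaneous game, intersect best replies.
Country A's best replies: W→T2; X→T1; Y→T0; Z→T0.
Country B's best replies: T0→Y; T1→W; T2→X; T3→W.
The unique mutual best reply is (T0, Y), giving (8, 7).
Country A's commitment gain: 8 − 8 = 0.

0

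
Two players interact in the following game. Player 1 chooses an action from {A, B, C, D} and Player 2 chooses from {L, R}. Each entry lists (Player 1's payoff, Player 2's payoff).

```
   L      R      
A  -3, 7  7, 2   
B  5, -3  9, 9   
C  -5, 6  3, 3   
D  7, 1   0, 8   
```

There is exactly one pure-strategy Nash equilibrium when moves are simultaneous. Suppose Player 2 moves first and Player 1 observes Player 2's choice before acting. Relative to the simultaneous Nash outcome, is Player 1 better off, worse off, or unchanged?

Backward induction with Player 2 moving first.
- L: Player 1 compares -3, 5, -5, 7 and picks D; Player 2 would get 1.
- R: Player 1 compares 7, 9, 3, 0 and picks B; Player 2 would get 9.
Among 1, 9, the best is 9 at R. Subgame-perfect outcome: (B, R) with payoffs (9, 9).
Under simultaneous play:
Player 1's best replies: L→D; R→B.
Player 2's best replies: A→L; B→R; C→L; D→R.
The unique mutual best reply is (B, R), giving (9, 9).
Player 1 earns 9 sequentially versus 9 at the Nash outcome: unchanged.

unchanged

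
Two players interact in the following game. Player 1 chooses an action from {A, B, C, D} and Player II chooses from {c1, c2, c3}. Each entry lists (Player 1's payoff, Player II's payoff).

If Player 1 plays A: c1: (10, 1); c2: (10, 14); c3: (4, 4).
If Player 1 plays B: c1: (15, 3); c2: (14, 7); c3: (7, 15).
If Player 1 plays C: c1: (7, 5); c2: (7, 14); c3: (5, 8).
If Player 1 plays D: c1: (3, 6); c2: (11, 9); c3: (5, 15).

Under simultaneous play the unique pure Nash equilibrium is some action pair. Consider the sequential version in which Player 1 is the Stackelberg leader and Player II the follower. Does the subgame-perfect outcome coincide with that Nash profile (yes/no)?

Work backward from Player II's decision.
- A: BR = c2, leader payoff 10.
- B: BR = c3, leader payoff 7.
- C: BR = c2, leader payoff 7.
- D: BR = c3, leader payoff 5.
Player 1's induced payoffs are 10, 7, 7, 5, so Player 1 commits to A. Subgame-perfect outcome: (A, c2) with payoffs (10, 14).
Now find the simultaneous Nash equilibrium.
Player 1's best replies: c1→B; c2→B; c3→B.
Player II's best replies: A→c2; B→c3; C→c2; D→c3.
Only (B, c3) has each player best-responding; Nash payoffs (7, 15).
Sequential outcome (A, c2) differs from the Nash profile (B, c3).

no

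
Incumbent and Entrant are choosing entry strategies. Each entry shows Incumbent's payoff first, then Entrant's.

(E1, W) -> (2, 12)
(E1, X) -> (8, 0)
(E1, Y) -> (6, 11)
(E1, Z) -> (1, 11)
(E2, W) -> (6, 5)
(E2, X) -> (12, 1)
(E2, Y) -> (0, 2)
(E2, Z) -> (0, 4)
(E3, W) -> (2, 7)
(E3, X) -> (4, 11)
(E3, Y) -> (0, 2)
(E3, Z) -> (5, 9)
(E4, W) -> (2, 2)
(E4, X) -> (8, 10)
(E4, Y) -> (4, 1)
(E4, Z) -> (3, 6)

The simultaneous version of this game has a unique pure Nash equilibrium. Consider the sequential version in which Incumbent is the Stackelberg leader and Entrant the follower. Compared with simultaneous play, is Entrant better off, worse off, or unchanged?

better off

Backward induction with Incumbent moving first.
- E1: Entrant compares 12, 0, 11, 11 and picks W; Incumbent would get 2.
- E2: Entrant compares 5, 1, 2, 4 and picks W; Incumbent would get 6.
- E3: Entrant compares 7, 11, 2, 9 and picks X; Incumbent would get 4.
- E4: Entrant compares 2, 10, 1, 6 and picks X; Incumbent would get 8.
Incumbent's induced payoffs are 2, 6, 4, 8, so Incumbent commits to E4. Subgame-perfect outcome: (E4, X) with payoffs (8, 10).
Now find the simultaneous Nash equilibrium.
Incumbent's best replies: W→E2; X→E2; Y→E1; Z→E3.
Entrant's best replies: E1→W; E2→W; E3→X; E4→X.
Only (E2, W) has each player best-responding; Nash payoffs (6, 5).
Entrant earns 10 sequentially versus 5 at the Nash outcome: better off.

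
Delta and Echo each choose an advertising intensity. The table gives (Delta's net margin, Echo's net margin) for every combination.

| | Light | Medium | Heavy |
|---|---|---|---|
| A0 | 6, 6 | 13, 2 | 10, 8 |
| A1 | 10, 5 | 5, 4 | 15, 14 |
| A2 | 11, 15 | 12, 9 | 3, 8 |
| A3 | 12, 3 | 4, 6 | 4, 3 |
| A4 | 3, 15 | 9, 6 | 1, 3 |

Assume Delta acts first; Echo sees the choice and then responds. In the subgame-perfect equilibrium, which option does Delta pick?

Backward induction with Delta moving first.
- A0: BR = Heavy, leader payoff 10.
- A1: BR = Heavy, leader payoff 15.
- A2: BR = Light, leader payoff 11.
- A3: BR = Medium, leader payoff 4.
- A4: BR = Light, leader payoff 3.
Delta's induced payoffs are 10, 15, 11, 4, 3, so Delta commits to A1. Subgame-perfect outcome: (A1, Heavy) with payoffs (15, 14).

A1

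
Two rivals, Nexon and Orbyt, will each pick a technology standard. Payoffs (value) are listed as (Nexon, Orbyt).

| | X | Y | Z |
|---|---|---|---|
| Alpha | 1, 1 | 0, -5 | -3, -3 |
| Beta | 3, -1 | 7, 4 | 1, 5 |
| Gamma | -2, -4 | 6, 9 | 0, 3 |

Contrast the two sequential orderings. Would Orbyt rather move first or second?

second

If Nexon leads: Orbyt's best replies are Alpha→X, Beta→Z, Gamma→Y; Nexon's induced payoffs 1, 1, 6; outcome (Gamma, Y), payoffs (6, 9).
If Orbyt leads: Nexon's best replies are X→Beta, Y→Beta, Z→Beta; Orbyt's induced payoffs -1, 4, 5; outcome (Beta, Z), payoffs (1, 5).
Orbyt gets 5 moving first and 9 moving second, so Orbyt prefers to move second.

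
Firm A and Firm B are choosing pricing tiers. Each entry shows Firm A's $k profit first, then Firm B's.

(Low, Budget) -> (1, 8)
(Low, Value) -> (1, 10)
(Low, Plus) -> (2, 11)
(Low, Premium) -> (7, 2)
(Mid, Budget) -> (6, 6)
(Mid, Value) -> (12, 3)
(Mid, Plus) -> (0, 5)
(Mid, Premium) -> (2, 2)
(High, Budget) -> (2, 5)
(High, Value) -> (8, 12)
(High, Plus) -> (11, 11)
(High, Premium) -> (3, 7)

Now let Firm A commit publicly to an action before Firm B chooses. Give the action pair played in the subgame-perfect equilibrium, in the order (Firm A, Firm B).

(High, Value)

Work backward from Firm B's decision.
- Low: Firm B compares 8, 10, 11, 2 and picks Plus; Firm A would get 2.
- Mid: Firm B compares 6, 3, 5, 2 and picks Budget; Firm A would get 6.
- High: Firm B compares 5, 12, 11, 7 and picks Value; Firm A would get 8.
Among 2, 6, 8, the best is 8 at High. Subgame-perfect outcome: (High, Value) with payoffs (8, 12).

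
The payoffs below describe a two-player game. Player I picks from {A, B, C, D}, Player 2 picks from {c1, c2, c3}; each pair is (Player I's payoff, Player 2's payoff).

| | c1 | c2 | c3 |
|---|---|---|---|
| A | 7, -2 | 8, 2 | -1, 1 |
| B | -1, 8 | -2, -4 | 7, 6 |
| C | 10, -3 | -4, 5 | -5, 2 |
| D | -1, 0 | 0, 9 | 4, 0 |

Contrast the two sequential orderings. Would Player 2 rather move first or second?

first

If Player I leads: Player 2's best replies are A→c2, B→c1, C→c2, D→c2; Player I's induced payoffs 8, -1, -4, 0; outcome (A, c2), payoffs (8, 2).
If Player 2 leads: Player I's best replies are c1→C, c2→A, c3→B; Player 2's induced payoffs -3, 2, 6; outcome (B, c3), payoffs (7, 6).
Player 2 gets 6 moving first and 2 moving second, so Player 2 prefers to move first.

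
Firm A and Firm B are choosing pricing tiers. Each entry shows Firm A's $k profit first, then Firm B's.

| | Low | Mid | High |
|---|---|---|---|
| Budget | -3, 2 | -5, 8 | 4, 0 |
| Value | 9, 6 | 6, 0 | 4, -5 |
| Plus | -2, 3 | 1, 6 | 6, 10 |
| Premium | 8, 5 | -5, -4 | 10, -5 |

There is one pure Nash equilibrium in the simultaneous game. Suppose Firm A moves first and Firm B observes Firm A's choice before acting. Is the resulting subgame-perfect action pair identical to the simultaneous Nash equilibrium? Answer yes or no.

yes

Solve by backward induction (Firm A leads).
- Budget: Firm B compares 2, 8, 0 and picks Mid; Firm A would get -5.
- Value: Firm B compares 6, 0, -5 and picks Low; Firm A would get 9.
- Plus: Firm B compares 3, 6, 10 and picks High; Firm A would get 6.
- Premium: Firm B compares 5, -4, -5 and picks Low; Firm A would get 8.
Among -5, 9, 6, 8, the best is 9 at Value. Subgame-perfect outcome: (Value, Low) with payoffs (9, 6).
Now find the simultaneous Nash equilibrium.
Firm A's best replies: Low→Value; Mid→Value; High→Premium.
Firm B's best replies: Budget→Mid; Value→Low; Plus→High; Premium→Low.
The unique mutual best reply is (Value, Low), giving (9, 6).
Sequential outcome (Value, Low) coincides with the Nash profile (Value, Low).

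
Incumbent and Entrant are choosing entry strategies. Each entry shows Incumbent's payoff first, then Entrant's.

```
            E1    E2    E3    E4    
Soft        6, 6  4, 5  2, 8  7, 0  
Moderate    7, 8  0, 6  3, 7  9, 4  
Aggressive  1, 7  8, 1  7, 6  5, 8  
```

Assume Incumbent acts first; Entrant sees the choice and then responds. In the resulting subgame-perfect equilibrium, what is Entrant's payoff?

Backward induction with Incumbent moving first.
- Soft → Entrant plays E3 (best of 6, 5, 8, 0); Incumbent gets 2.
- Moderate → Entrant plays E1 (best of 8, 6, 7, 4); Incumbent gets 7.
- Aggressive → Entrant plays E4 (best of 7, 1, 6, 8); Incumbent gets 5.
Among 2, 7, 5, the best is 7 at Moderate. Subgame-perfect outcome: (Moderate, E1) with payoffs (7, 8).

8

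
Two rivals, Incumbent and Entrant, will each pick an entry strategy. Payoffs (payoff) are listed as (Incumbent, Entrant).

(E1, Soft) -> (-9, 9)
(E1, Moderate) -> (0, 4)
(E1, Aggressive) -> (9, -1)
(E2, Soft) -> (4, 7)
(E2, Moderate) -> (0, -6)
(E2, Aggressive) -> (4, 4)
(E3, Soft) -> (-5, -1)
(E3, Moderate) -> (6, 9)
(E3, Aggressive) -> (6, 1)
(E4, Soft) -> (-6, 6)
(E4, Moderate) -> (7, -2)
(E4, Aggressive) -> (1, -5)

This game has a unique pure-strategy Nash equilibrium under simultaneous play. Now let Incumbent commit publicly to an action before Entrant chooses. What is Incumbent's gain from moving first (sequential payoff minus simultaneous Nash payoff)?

Entrant best-responds to each possible Incumbent move:
- E1: BR = Soft, leader payoff -9.
- E2: BR = Soft, leader payoff 4.
- E3: BR = Moderate, leader payoff 6.
- E4: BR = Soft, leader payoff -6.
Maximizing over -9, 4, 6, -6, Incumbent chooses E3. Subgame-perfect outcome: (E3, Moderate) with payoffs (6, 9).
Now find the simultaneous Nash equilibrium.
Incumbent's best replies: Soft→E2; Moderate→E4; Aggressive→E1.
Entrant's best replies: E1→Soft; E2→Soft; E3→Moderate; E4→Soft.
Only (E2, Soft) has each player best-responding; Nash payoffs (4, 7).
Incumbent's commitment gain: 6 − 4 = 2.

2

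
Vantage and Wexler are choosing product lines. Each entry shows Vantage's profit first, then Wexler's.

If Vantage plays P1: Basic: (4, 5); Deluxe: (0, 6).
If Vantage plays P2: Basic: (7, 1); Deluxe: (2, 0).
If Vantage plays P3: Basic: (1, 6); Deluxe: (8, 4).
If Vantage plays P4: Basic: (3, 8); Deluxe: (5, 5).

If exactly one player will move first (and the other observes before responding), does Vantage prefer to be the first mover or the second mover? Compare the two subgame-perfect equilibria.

If Vantage leads: Wexler's best replies are P1→Deluxe, P2→Basic, P3→Basic, P4→Basic; Vantage's induced payoffs 0, 7, 1, 3; outcome (P2, Basic), payoffs (7, 1).
If Wexler leads: Vantage's best replies are Basic→P2, Deluxe→P3; Wexler's induced payoffs 1, 4; outcome (P3, Deluxe), payoffs (8, 4).
Vantage gets 7 moving first and 8 moving second, so Vantage prefers to move second.

second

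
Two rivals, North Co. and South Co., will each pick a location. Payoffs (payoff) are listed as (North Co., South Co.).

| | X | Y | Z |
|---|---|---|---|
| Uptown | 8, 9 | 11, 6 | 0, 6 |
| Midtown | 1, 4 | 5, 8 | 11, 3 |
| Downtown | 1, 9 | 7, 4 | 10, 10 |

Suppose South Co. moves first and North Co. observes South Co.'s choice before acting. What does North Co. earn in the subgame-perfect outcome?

Solve by backward induction (South Co. leads).
- X → North Co. plays Uptown (best of 8, 1, 1); South Co. gets 9.
- Y → North Co. plays Uptown (best of 11, 5, 7); South Co. gets 6.
- Z → North Co. plays Midtown (best of 0, 11, 10); South Co. gets 3.
South Co.'s induced payoffs are 9, 6, 3, so South Co. commits to X. Subgame-perfect outcome: (Uptown, X) with payoffs (8, 9).

8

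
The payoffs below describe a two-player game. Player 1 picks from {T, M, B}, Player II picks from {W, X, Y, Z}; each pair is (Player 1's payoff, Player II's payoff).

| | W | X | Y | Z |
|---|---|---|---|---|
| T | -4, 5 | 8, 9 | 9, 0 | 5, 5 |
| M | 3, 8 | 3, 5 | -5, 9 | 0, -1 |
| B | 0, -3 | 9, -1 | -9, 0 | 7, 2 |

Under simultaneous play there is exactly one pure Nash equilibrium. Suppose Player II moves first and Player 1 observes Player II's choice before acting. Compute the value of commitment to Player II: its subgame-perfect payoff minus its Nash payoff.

6

Backward induction with Player II moving first.
- W: BR = M, leader payoff 8.
- X: BR = B, leader payoff -1.
- Y: BR = T, leader payoff 0.
- Z: BR = B, leader payoff 2.
Player II's induced payoffs are 8, -1, 0, 2, so Player II commits to W. Subgame-perfect outcome: (M, W) with payoffs (3, 8).
Under simultaneous play:
Player 1's best replies: W→M; X→B; Y→T; Z→B.
Player II's best replies: T→X; M→Y; B→Z.
Only (B, Z) has each player best-responding; Nash payoffs (7, 2).
Player II's commitment gain: 8 − 2 = 6.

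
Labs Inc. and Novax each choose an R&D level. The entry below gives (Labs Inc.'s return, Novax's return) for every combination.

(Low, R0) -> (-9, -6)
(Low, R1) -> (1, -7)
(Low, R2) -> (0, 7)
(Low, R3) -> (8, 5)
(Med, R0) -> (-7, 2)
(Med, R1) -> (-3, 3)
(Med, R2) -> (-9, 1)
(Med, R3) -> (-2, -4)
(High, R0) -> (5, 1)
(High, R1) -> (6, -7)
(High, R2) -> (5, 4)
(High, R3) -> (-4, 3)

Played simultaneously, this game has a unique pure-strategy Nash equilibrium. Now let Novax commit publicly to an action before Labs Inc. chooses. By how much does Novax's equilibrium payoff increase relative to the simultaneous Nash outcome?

Labs Inc. best-responds to each possible Novax move:
- R0 → Labs Inc. plays High (best of -9, -7, 5); Novax gets 1.
- R1 → Labs Inc. plays High (best of 1, -3, 6); Novax gets -7.
- R2 → Labs Inc. plays High (best of 0, -9, 5); Novax gets 4.
- R3 → Labs Inc. plays Low (best of 8, -2, -4); Novax gets 5.
Novax's induced payoffs are 1, -7, 4, 5, so Novax commits to R3. Subgame-perfect outcome: (Low, R3) with payoffs (8, 5).
Now find the simultaneous Nash equilibrium.
Labs Inc.'s best replies: R0→High; R1→High; R2→High; R3→Low.
Novax's best replies: Low→R2; Med→R1; High→R2.
Only (High, R2) has each player best-responding; Nash payoffs (5, 4).
Novax's commitment gain: 5 − 4 = 1.

1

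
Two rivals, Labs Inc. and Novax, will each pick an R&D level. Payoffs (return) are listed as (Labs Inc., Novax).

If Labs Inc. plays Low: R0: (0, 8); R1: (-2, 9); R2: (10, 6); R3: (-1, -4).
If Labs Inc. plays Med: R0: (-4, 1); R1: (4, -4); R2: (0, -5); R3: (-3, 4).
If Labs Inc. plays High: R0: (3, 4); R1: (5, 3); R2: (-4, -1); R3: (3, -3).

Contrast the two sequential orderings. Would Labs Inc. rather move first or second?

If Labs Inc. leads: Novax's best replies are Low→R1, Med→R3, High→R0; Labs Inc.'s induced payoffs -2, -3, 3; outcome (High, R0), payoffs (3, 4).
If Novax leads: Labs Inc.'s best replies are R0→High, R1→High, R2→Low, R3→High; Novax's induced payoffs 4, 3, 6, -3; outcome (Low, R2), payoffs (10, 6).
Labs Inc. gets 3 moving first and 10 moving second, so Labs Inc. prefers to move second.

second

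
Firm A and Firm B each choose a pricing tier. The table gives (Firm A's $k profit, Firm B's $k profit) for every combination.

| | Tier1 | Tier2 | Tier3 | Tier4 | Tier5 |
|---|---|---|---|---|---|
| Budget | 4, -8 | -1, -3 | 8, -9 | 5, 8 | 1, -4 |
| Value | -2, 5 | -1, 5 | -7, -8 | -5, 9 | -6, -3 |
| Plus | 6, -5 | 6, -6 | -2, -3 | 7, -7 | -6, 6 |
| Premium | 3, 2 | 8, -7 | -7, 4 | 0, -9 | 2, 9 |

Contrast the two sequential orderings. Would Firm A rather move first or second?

If Firm A leads: Firm B's best replies are Budget→Tier4, Value→Tier4, Plus→Tier5, Premium→Tier5; Firm A's induced payoffs 5, -5, -6, 2; outcome (Budget, Tier4), payoffs (5, 8).
If Firm B leads: Firm A's best replies are Tier1→Plus, Tier2→Premium, Tier3→Budget, Tier4→Plus, Tier5→Premium; Firm B's induced payoffs -5, -7, -9, -7, 9; outcome (Premium, Tier5), payoffs (2, 9).
Firm A gets 5 moving first and 2 moving second, so Firm A prefers to move first.

first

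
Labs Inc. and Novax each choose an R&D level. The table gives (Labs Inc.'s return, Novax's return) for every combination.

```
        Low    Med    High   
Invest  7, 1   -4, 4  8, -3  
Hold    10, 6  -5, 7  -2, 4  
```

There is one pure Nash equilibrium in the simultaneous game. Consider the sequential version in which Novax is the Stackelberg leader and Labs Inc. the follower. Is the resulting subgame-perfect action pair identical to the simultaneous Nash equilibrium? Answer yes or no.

no

Solve by backward induction (Novax leads).
- Low: Labs Inc. compares 7, 10 and picks Hold; Novax would get 6.
- Med: Labs Inc. compares -4, -5 and picks Invest; Novax would get 4.
- High: Labs Inc. compares 8, -2 and picks Invest; Novax would get -3.
Among 6, 4, -3, the best is 6 at Low. Subgame-perfect outcome: (Hold, Low) with payoffs (10, 6).
Now find the simultaneous Nash equilibrium.
Labs Inc.'s best replies: Low→Hold; Med→Invest; High→Invest.
Novax's best replies: Invest→Med; Hold→Med.
The unique mutual best reply is (Invest, Med), giving (-4, 4).
Sequential outcome (Hold, Low) differs from the Nash profile (Invest, Med).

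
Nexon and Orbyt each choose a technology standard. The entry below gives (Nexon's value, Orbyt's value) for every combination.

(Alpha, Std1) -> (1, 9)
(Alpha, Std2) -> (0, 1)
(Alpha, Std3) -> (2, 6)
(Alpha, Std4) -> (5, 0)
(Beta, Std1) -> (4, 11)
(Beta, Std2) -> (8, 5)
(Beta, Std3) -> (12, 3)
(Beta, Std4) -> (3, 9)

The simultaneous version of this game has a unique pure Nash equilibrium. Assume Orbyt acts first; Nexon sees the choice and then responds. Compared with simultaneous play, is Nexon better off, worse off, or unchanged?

Solve by backward induction (Orbyt leads).
- Std1 → Nexon plays Beta (best of 1, 4); Orbyt gets 11.
- Std2 → Nexon plays Beta (best of 0, 8); Orbyt gets 5.
- Std3 → Nexon plays Beta (best of 2, 12); Orbyt gets 3.
- Std4 → Nexon plays Alpha (best of 5, 3); Orbyt gets 0.
Maximizing over 11, 5, 3, 0, Orbyt chooses Std1. Subgame-perfect outcome: (Beta, Std1) with payoffs (4, 11).
Now find the simultaneous Nash equilibrium.
Nexon's best replies: Std1→Beta; Std2→Beta; Std3→Beta; Std4→Alpha.
Orbyt's best replies: Alpha→Std1; Beta→Std1.
The unique mutual best reply is (Beta, Std1), giving (4, 11).
Nexon earns 4 sequentially versus 4 at the Nash outcome: unchanged.

unchanged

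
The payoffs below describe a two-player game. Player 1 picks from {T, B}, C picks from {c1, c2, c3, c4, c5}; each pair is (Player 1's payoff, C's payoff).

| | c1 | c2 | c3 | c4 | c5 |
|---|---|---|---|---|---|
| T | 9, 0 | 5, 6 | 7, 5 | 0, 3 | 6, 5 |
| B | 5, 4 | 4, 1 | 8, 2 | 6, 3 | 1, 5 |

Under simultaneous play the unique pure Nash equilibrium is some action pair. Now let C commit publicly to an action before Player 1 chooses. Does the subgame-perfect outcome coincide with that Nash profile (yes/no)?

yes

Backward induction with C moving first.
- c1: Player 1 compares 9, 5 and picks T; C would get 0.
- c2: Player 1 compares 5, 4 and picks T; C would get 6.
- c3: Player 1 compares 7, 8 and picks B; C would get 2.
- c4: Player 1 compares 0, 6 and picks B; C would get 3.
- c5: Player 1 compares 6, 1 and picks T; C would get 5.
Among 0, 6, 2, 3, 5, the best is 6 at c2. Subgame-perfect outcome: (T, c2) with payoffs (5, 6).
Under simultaneous play:
Player 1's best replies: c1→T; c2→T; c3→B; c4→B; c5→T.
C's best replies: T→c2; B→c5.
The unique mutual best reply is (T, c2), giving (5, 6).
Sequential outcome (T, c2) coincides with the Nash profile (T, c2).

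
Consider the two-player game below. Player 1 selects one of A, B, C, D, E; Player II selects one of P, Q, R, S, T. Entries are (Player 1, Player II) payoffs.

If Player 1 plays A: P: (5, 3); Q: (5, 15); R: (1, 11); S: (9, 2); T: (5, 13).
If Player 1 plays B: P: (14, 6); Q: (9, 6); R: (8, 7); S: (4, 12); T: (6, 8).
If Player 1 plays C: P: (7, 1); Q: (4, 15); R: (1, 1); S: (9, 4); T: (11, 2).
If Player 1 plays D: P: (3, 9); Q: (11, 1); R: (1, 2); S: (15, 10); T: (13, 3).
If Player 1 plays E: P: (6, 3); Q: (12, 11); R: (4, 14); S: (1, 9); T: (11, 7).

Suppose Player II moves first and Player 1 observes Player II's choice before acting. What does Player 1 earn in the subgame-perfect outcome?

12

Work backward from Player 1's decision.
- P → Player 1 plays B (best of 5, 14, 7, 3, 6); Player II gets 6.
- Q → Player 1 plays E (best of 5, 9, 4, 11, 12); Player II gets 11.
- R → Player 1 plays B (best of 1, 8, 1, 1, 4); Player II gets 7.
- S → Player 1 plays D (best of 9, 4, 9, 15, 1); Player II gets 10.
- T → Player 1 plays D (best of 5, 6, 11, 13, 11); Player II gets 3.
Player II's induced payoffs are 6, 11, 7, 10, 3, so Player II commits to Q. Subgame-perfect outcome: (E, Q) with payoffs (12, 11).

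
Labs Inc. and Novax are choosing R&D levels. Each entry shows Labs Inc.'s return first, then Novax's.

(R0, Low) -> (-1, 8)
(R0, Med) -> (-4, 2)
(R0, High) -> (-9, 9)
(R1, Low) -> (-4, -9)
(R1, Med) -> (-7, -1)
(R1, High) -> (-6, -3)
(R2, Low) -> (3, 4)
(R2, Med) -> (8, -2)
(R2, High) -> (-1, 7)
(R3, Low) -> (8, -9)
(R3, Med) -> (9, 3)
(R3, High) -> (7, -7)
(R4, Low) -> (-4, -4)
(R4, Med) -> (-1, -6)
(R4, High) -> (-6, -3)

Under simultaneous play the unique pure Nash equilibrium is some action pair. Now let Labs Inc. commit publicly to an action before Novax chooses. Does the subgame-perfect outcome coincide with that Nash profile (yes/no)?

yes

Solve by backward induction (Labs Inc. leads).
- R0: Novax compares 8, 2, 9 and picks High; Labs Inc. would get -9.
- R1: Novax compares -9, -1, -3 and picks Med; Labs Inc. would get -7.
- R2: Novax compares 4, -2, 7 and picks High; Labs Inc. would get -1.
- R3: Novax compares -9, 3, -7 and picks Med; Labs Inc. would get 9.
- R4: Novax compares -4, -6, -3 and picks High; Labs Inc. would get -6.
Labs Inc.'s induced payoffs are -9, -7, -1, 9, -6, so Labs Inc. commits to R3. Subgame-perfect outcome: (R3, Med) with payoffs (9, 3).
Now find the simultaneous Nash equilibrium.
Labs Inc.'s best replies: Low→R3; Med→R3; High→R3.
Novax's best replies: R0→High; R1→Med; R2→High; R3→Med; R4→High.
The unique mutual best reply is (R3, Med), giving (9, 3).
Sequential outcome (R3, Med) coincides with the Nash profile (R3, Med).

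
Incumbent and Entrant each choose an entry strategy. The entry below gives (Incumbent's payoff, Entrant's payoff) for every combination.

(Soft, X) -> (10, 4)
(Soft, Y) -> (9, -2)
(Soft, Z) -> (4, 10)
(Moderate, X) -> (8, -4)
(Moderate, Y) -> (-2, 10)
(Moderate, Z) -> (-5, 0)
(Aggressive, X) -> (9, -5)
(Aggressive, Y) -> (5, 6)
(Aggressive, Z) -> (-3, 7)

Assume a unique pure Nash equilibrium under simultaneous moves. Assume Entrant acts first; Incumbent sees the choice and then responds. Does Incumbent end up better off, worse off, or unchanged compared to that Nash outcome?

unchanged

Solve by backward induction (Entrant leads).
- X → Incumbent plays Soft (best of 10, 8, 9); Entrant gets 4.
- Y → Incumbent plays Soft (best of 9, -2, 5); Entrant gets -2.
- Z → Incumbent plays Soft (best of 4, -5, -3); Entrant gets 10.
Entrant's induced payoffs are 4, -2, 10, so Entrant commits to Z. Subgame-perfect outcome: (Soft, Z) with payoffs (4, 10).
Under simultaneous play:
Incumbent's best replies: X→Soft; Y→Soft; Z→Soft.
Entrant's best replies: Soft→Z; Moderate→Y; Aggressive→Z.
The unique mutual best reply is (Soft, Z), giving (4, 10).
Incumbent earns 4 sequentially versus 4 at the Nash outcome: unchanged.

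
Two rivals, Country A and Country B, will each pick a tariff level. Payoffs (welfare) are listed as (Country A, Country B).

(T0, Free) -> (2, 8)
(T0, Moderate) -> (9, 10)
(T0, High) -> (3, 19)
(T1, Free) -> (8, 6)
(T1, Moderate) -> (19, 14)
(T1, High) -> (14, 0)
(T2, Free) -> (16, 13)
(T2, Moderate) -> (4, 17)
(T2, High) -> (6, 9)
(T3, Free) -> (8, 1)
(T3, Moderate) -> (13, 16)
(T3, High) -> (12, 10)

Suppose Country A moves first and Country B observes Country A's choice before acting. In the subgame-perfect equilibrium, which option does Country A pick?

Country B best-responds to each possible Country A move:
- T0: BR = High, leader payoff 3.
- T1: BR = Moderate, leader payoff 19.
- T2: BR = Moderate, leader payoff 4.
- T3: BR = Moderate, leader payoff 13.
Country A's induced payoffs are 3, 19, 4, 13, so Country A commits to T1. Subgame-perfect outcome: (T1, Moderate) with payoffs (19, 14).

T1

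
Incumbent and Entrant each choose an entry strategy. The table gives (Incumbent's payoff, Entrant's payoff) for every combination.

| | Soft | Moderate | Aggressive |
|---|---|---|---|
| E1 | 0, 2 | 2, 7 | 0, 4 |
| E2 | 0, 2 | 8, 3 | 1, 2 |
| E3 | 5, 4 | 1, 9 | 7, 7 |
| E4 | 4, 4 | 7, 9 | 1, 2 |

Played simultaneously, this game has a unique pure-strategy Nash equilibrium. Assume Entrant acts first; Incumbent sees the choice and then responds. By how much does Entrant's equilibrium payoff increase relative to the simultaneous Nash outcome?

Solve by backward induction (Entrant leads).
- Soft: BR = E3, leader payoff 4.
- Moderate: BR = E2, leader payoff 3.
- Aggressive: BR = E3, leader payoff 7.
Entrant's induced payoffs are 4, 3, 7, so Entrant commits to Aggressive. Subgame-perfect outcome: (E3, Aggressive) with payoffs (7, 7).
Now find the simultaneous Nash equilibrium.
Incumbent's best replies: Soft→E3; Moderate→E2; Aggressive→E3.
Entrant's best replies: E1→Moderate; E2→Moderate; E3→Moderate; E4→Moderate.
The unique mutual best reply is (E2, Moderate), giving (8, 3).
Entrant's commitment gain: 7 − 3 = 4.

4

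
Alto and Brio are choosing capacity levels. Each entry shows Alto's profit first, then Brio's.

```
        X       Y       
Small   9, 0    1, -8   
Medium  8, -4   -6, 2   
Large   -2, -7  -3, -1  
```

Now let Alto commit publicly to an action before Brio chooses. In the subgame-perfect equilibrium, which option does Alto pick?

Small

Work backward from Brio's decision.
- Small: Brio compares 0, -8 and picks X; Alto would get 9.
- Medium: Brio compares -4, 2 and picks Y; Alto would get -6.
- Large: Brio compares -7, -1 and picks Y; Alto would get -3.
Among 9, -6, -3, the best is 9 at Small. Subgame-perfect outcome: (Small, X) with payoffs (9, 0).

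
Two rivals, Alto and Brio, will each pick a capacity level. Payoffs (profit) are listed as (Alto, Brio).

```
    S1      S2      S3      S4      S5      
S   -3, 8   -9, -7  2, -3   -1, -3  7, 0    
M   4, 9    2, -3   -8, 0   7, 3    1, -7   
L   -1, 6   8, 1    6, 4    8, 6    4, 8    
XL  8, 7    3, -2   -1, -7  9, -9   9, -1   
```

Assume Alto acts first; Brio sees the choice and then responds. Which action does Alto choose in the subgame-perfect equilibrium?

Brio best-responds to each possible Alto move:
- S: BR = S1, leader payoff -3.
- M: BR = S1, leader payoff 4.
- L: BR = S5, leader payoff 4.
- XL: BR = S1, leader payoff 8.
Maximizing over -3, 4, 4, 8, Alto chooses XL. Subgame-perfect outcome: (XL, S1) with payoffs (8, 7).

XL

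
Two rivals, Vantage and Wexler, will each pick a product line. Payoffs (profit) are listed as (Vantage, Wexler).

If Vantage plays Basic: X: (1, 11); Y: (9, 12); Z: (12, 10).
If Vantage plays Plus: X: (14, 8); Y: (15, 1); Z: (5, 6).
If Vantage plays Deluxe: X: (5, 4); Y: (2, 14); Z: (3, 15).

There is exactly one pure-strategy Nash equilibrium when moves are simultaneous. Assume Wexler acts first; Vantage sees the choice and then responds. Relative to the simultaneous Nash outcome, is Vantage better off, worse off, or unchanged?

worse off

Work backward from Vantage's decision.
- X: BR = Plus, leader payoff 8.
- Y: BR = Plus, leader payoff 1.
- Z: BR = Basic, leader payoff 10.
Among 8, 1, 10, the best is 10 at Z. Subgame-perfect outcome: (Basic, Z) with payoffs (12, 10).
For the simultaneous game, intersect best replies.
Vantage's best replies: X→Plus; Y→Plus; Z→Basic.
Wexler's best replies: Basic→Y; Plus→X; Deluxe→Z.
The unique mutual best reply is (Plus, X), giving (14, 8).
Vantage earns 12 sequentially versus 14 at the Nash outcome: worse off.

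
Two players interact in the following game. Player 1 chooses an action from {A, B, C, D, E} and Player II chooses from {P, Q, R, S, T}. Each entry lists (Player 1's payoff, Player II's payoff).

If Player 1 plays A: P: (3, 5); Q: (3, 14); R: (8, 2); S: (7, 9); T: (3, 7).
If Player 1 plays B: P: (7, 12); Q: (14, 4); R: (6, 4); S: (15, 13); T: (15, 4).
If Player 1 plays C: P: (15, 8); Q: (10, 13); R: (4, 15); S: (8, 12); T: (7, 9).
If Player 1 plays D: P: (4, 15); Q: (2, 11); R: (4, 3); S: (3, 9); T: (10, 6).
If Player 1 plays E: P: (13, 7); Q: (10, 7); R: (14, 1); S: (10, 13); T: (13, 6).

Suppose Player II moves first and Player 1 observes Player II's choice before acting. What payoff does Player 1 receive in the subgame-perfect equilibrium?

15

Player 1 best-responds to each possible Player II move:
- P: BR = C, leader payoff 8.
- Q: BR = B, leader payoff 4.
- R: BR = E, leader payoff 1.
- S: BR = B, leader payoff 13.
- T: BR = B, leader payoff 4.
Among 8, 4, 1, 13, 4, the best is 13 at S. Subgame-perfect outcome: (B, S) with payoffs (15, 13).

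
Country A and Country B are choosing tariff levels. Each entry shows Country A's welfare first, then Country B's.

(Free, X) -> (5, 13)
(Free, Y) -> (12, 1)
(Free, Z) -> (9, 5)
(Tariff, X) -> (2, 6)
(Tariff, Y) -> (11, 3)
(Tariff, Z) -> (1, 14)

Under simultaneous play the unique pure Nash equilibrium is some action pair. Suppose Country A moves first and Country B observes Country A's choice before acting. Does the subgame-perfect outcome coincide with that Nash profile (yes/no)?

Solve by backward induction (Country A leads).
- Free: BR = X, leader payoff 5.
- Tariff: BR = Z, leader payoff 1.
Among 5, 1, the best is 5 at Free. Subgame-perfect outcome: (Free, X) with payoffs (5, 13).
For the simultaneous game, intersect best replies.
Country A's best replies: X→Free; Y→Free; Z→Free.
Country B's best replies: Free→X; Tariff→Z.
Only (Free, X) has each player best-responding; Nash payoffs (5, 13).
Sequential outcome (Free, X) coincides with the Nash profile (Free, X).

yes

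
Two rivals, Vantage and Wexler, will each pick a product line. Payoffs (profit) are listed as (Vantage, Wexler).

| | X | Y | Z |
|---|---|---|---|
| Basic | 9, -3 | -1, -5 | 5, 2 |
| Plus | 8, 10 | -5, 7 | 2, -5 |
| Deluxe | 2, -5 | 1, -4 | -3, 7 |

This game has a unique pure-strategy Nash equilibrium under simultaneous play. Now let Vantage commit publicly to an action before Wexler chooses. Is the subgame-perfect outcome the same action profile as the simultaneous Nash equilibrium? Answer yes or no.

Solve by backward induction (Vantage leads).
- Basic → Wexler plays Z (best of -3, -5, 2); Vantage gets 5.
- Plus → Wexler plays X (best of 10, 7, -5); Vantage gets 8.
- Deluxe → Wexler plays Z (best of -5, -4, 7); Vantage gets -3.
Vantage's induced payoffs are 5, 8, -3, so Vantage commits to Plus. Subgame-perfect outcome: (Plus, X) with payoffs (8, 10).
Now find the simultaneous Nash equilibrium.
Vantage's best replies: X→Basic; Y→Deluxe; Z→Basic.
Wexler's best replies: Basic→Z; Plus→X; Deluxe→Z.
Only (Basic, Z) has each player best-responding; Nash payoffs (5, 2).
Sequential outcome (Plus, X) differs from the Nash profile (Basic, Z).

no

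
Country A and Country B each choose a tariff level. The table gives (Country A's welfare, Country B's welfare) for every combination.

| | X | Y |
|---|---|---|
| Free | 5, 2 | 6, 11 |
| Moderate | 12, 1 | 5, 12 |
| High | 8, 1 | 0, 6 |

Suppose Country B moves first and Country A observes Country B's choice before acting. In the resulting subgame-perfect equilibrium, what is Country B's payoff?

Backward induction with Country B moving first.
- X: Country A compares 5, 12, 8 and picks Moderate; Country B would get 1.
- Y: Country A compares 6, 5, 0 and picks Free; Country B would get 11.
Maximizing over 1, 11, Country B chooses Y. Subgame-perfect outcome: (Free, Y) with payoffs (6, 11).

11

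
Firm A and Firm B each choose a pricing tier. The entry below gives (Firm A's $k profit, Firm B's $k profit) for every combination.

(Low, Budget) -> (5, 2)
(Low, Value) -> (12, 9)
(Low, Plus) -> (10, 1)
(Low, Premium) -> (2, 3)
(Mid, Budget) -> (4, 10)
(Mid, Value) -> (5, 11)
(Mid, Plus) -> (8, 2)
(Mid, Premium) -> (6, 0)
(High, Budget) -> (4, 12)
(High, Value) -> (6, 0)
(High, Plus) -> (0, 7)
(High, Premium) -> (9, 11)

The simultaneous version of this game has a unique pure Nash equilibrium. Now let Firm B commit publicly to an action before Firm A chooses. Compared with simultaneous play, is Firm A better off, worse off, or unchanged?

Solve by backward induction (Firm B leads).
- Budget → Firm A plays Low (best of 5, 4, 4); Firm B gets 2.
- Value → Firm A plays Low (best of 12, 5, 6); Firm B gets 9.
- Plus → Firm A plays Low (best of 10, 8, 0); Firm B gets 1.
- Premium → Firm A plays High (best of 2, 6, 9); Firm B gets 11.
Maximizing over 2, 9, 1, 11, Firm B chooses Premium. Subgame-perfect outcome: (High, Premium) with payoffs (9, 11).
Under simultaneous play:
Firm A's best replies: Budget→Low; Value→Low; Plus→Low; Premium→High.
Firm B's best replies: Low→Value; Mid→Value; High→Budget.
The unique mutual best reply is (Low, Value), giving (12, 9).
Firm A earns 9 sequentially versus 12 at the Nash outcome: worse off.

worse off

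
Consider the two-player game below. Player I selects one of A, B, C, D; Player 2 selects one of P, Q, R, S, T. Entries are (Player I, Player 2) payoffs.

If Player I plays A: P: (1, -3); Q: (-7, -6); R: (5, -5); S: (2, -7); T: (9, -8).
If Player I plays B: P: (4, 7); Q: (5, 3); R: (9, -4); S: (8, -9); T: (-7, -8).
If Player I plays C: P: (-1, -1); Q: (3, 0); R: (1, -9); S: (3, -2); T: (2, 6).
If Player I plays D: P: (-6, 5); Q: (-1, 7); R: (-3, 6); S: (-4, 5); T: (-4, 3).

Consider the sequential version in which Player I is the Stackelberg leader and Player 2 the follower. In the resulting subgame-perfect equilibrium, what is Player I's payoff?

Solve by backward induction (Player I leads).
- A: BR = P, leader payoff 1.
- B: BR = P, leader payoff 4.
- C: BR = T, leader payoff 2.
- D: BR = Q, leader payoff -1.
Among 1, 4, 2, -1, the best is 4 at B. Subgame-perfect outcome: (B, P) with payoffs (4, 7).

4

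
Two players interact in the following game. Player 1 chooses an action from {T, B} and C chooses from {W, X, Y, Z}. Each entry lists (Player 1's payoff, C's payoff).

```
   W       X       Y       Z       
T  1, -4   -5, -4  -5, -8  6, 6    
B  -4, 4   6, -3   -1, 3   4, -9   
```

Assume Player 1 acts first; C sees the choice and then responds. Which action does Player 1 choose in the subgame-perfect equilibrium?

T

C best-responds to each possible Player 1 move:
- T: C compares -4, -4, -8, 6 and picks Z; Player 1 would get 6.
- B: C compares 4, -3, 3, -9 and picks W; Player 1 would get -4.
Among 6, -4, the best is 6 at T. Subgame-perfect outcome: (T, Z) with payoffs (6, 6).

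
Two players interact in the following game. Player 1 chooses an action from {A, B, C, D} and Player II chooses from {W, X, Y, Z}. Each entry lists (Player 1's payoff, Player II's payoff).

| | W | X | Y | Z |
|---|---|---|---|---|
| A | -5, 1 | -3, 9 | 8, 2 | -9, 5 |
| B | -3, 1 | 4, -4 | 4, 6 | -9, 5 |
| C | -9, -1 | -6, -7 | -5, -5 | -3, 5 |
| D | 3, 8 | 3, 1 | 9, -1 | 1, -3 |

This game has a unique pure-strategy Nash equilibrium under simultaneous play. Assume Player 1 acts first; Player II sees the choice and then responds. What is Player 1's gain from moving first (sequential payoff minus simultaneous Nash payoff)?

1

Work backward from Player II's decision.
- A: BR = X, leader payoff -3.
- B: BR = Y, leader payoff 4.
- C: BR = Z, leader payoff -3.
- D: BR = W, leader payoff 3.
Among -3, 4, -3, 3, the best is 4 at B. Subgame-perfect outcome: (B, Y) with payoffs (4, 6).
Under simultaneous play:
Player 1's best replies: W→D; X→B; Y→D; Z→D.
Player II's best replies: A→X; B→Y; C→Z; D→W.
The unique mutual best reply is (D, W), giving (3, 8).
Player 1's commitment gain: 4 − 3 = 1.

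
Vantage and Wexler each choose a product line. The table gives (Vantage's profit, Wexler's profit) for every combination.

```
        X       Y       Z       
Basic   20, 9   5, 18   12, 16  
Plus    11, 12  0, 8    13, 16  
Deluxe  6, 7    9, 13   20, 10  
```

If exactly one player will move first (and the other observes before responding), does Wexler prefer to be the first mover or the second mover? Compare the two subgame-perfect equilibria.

If Vantage leads: Wexler's best replies are Basic→Y, Plus→Z, Deluxe→Y; Vantage's induced payoffs 5, 13, 9; outcome (Plus, Z), payoffs (13, 16).
If Wexler leads: Vantage's best replies are X→Basic, Y→Deluxe, Z→Deluxe; Wexler's induced payoffs 9, 13, 10; outcome (Deluxe, Y), payoffs (9, 13).
Wexler gets 13 moving first and 16 moving second, so Wexler prefers to move second.

second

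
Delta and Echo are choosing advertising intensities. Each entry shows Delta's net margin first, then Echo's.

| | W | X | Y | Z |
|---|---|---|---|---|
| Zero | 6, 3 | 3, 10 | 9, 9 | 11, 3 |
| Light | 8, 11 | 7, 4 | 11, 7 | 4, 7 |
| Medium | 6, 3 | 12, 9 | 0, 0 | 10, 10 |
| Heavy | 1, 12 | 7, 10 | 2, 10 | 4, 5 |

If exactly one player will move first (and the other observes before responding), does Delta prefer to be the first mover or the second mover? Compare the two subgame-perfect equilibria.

If Delta leads: Echo's best replies are Zero→X, Light→W, Medium→Z, Heavy→W; Delta's induced payoffs 3, 8, 10, 1; outcome (Medium, Z), payoffs (10, 10).
If Echo leads: Delta's best replies are W→Light, X→Medium, Y→Light, Z→Zero; Echo's induced payoffs 11, 9, 7, 3; outcome (Light, W), payoffs (8, 11).
Delta gets 10 moving first and 8 moving second, so Delta prefers to move first.

first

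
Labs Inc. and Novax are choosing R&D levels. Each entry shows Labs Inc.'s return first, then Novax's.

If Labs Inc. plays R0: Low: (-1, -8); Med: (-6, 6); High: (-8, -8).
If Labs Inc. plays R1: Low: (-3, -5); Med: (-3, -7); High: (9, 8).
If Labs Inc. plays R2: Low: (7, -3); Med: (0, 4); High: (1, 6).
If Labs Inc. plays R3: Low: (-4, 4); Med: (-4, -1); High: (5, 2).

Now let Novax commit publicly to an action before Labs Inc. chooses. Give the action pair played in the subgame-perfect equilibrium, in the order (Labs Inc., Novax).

(R1, High)

Backward induction with Novax moving first.
- Low: Labs Inc. compares -1, -3, 7, -4 and picks R2; Novax would get -3.
- Med: Labs Inc. compares -6, -3, 0, -4 and picks R2; Novax would get 4.
- High: Labs Inc. compares -8, 9, 1, 5 and picks R1; Novax would get 8.
Novax's induced payoffs are -3, 4, 8, so Novax commits to High. Subgame-perfect outcome: (R1, High) with payoffs (9, 8).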